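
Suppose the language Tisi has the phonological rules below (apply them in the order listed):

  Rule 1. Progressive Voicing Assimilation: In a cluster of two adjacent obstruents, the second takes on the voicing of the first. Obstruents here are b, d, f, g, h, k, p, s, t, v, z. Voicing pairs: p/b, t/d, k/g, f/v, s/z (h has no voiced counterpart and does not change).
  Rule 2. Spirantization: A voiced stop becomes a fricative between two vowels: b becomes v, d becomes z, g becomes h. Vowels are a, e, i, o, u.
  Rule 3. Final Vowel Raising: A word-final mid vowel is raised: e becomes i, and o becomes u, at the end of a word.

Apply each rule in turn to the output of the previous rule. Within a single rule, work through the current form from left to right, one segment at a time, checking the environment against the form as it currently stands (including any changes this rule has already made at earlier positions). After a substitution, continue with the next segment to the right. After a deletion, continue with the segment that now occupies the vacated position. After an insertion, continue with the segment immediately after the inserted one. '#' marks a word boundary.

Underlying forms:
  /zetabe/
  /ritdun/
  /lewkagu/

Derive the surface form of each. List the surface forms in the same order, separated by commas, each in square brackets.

/zetabe/:
  Rule 1 Progressive Voicing Assimilation: no change — [zetabe]
  Rule 2 Spirantization: [zetabe] → [zetave]
  Rule 3 Final Vowel Raising: [zetave] → [zetavi]
/ritdun/:
  Rule 1 Progressive Voicing Assimilation: [ritdun] → [rittun]
  Rule 2 Spirantization: no change — [rittun]
  Rule 3 Final Vowel Raising: no change — [rittun]
/lewkagu/:
  Rule 1 Progressive Voicing Assimilation: no change — [lewkagu]
  Rule 2 Spirantization: [lewkagu] → [lewkahu]
  Rule 3 Final Vowel Raising: no change — [lewkahu]

[zetavi], [rittun], [lewkahu]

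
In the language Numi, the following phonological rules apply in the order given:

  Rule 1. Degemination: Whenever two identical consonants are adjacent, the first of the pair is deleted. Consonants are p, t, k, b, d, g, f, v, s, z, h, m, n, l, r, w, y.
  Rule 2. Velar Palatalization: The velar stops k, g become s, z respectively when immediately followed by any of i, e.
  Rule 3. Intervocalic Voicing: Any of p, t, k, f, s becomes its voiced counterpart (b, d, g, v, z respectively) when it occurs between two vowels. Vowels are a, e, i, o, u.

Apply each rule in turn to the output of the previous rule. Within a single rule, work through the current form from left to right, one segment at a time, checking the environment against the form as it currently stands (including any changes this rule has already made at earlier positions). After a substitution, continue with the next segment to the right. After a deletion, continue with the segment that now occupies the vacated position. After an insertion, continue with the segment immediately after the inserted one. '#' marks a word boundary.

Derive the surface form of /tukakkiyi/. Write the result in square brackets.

Rule 1 Degemination: [tukakkiyi] → [tukakiyi]
Rule 2 Velar Palatalization: [tukakiyi] → [tukasiyi]
Rule 3 Intervocalic Voicing: [tukasiyi] → [tugaziyi]

[tugaziyi]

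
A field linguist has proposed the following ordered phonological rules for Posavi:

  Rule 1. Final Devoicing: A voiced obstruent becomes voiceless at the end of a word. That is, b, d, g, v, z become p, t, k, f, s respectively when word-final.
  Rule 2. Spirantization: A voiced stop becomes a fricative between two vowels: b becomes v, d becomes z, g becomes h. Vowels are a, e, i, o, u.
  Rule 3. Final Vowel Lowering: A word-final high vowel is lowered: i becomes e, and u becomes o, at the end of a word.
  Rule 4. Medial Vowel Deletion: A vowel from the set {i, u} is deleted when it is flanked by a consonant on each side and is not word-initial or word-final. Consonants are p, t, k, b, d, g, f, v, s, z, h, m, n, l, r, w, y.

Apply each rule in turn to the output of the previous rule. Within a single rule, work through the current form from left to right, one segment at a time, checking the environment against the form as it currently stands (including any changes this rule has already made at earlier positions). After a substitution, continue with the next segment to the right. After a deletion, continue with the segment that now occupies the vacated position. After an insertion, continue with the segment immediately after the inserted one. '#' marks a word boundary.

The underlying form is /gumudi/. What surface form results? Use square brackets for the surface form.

Rule 1 Final Devoicing: no change — [gumudi]
Rule 2 Spirantization: [gumudi] → [gumuzi]
Rule 3 Final Vowel Lowering: [gumuzi] → [gumuze]
Rule 4 Medial Vowel Deletion: [gumuze] → [gmze]

[gmze]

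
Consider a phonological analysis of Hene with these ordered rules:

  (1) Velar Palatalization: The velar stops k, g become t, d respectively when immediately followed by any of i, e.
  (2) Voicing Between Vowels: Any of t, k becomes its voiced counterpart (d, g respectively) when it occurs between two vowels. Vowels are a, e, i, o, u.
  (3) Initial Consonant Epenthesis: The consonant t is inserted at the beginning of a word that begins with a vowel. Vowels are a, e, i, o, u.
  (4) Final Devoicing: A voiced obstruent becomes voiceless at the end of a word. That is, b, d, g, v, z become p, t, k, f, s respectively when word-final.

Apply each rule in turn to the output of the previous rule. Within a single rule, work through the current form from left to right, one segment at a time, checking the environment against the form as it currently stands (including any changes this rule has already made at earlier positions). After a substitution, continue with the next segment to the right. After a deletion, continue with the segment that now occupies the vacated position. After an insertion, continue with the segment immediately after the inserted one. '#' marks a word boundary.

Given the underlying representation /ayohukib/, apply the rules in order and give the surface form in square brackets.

[tayohudip]

(1) Velar Palatalization: [ayohukib] → [ayohutib]
(2) Voicing Between Vowels: [ayohutib] → [ayohudib]
(3) Initial Consonant Epenthesis: [ayohudib] → [tayohudib]
(4) Final Devoicing: [tayohudib] → [tayohudip]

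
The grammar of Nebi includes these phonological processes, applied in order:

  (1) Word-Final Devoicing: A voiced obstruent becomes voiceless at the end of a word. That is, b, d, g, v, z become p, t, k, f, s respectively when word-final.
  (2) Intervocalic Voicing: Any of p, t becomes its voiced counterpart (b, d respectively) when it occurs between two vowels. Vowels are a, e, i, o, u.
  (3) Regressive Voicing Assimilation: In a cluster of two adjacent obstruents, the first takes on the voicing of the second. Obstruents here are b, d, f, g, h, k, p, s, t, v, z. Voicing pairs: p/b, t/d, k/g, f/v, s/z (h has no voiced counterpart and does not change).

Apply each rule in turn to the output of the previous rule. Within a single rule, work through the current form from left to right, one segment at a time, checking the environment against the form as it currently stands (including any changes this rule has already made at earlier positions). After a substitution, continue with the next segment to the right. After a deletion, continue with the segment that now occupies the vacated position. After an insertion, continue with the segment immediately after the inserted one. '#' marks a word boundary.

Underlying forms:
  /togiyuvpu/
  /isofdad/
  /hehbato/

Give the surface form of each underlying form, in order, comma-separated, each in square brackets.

/togiyuvpu/:
  (1) Word-Final Devoicing: no change — [togiyuvpu]
  (2) Intervocalic Voicing: no change — [togiyuvpu]
  (3) Regressive Voicing Assimilation: [togiyuvpu] → [togiyufpu]
/isofdad/:
  (1) Word-Final Devoicing: [isofdad] → [isofdat]
  (2) Intervocalic Voicing: no change — [isofdat]
  (3) Regressive Voicing Assimilation: [isofdat] → [isovdat]
/hehbato/:
  (1) Word-Final Devoicing: no change — [hehbato]
  (2) Intervocalic Voicing: [hehbato] → [hehbado]
  (3) Regressive Voicing Assimilation: no change — [hehbado]

[togiyufpu], [isovdat], [hehbado]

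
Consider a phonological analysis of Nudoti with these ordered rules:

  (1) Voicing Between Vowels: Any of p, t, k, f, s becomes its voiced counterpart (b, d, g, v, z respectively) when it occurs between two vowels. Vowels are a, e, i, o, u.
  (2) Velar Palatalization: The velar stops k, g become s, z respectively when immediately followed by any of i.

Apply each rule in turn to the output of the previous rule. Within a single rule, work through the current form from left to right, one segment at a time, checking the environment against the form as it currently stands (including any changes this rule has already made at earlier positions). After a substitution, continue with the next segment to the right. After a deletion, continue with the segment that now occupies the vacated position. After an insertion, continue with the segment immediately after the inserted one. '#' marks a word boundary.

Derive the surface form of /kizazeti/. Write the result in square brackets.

(1) Voicing Between Vowels: [kizazeti] → [kizazedi]
(2) Velar Palatalization: [kizazedi] → [sizazedi]

[sizazedi]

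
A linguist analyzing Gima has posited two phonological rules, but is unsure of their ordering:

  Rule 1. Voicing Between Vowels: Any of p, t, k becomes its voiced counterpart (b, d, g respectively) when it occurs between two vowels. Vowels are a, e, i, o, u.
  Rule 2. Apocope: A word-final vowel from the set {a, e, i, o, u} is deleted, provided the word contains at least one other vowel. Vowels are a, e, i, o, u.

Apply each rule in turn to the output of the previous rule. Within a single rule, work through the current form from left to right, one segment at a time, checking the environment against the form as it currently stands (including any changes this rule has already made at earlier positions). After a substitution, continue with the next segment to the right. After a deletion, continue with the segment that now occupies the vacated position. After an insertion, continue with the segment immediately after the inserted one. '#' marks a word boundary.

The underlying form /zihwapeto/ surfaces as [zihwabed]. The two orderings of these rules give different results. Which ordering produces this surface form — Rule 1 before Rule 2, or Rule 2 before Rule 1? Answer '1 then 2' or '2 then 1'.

1 then 2

Order 1 then 2:
  1 Voicing Between Vowels: [zihwapeto] → [zihwabedo]
  2 Apocope: [zihwabedo] → [zihwabed]
  result: [zihwabed]
Order 2 then 1:
  2 Apocope: [zihwapeto] → [zihwapet]
  1 Voicing Between Vowels: [zihwapet] → [zihwabet]
  result: [zihwabet]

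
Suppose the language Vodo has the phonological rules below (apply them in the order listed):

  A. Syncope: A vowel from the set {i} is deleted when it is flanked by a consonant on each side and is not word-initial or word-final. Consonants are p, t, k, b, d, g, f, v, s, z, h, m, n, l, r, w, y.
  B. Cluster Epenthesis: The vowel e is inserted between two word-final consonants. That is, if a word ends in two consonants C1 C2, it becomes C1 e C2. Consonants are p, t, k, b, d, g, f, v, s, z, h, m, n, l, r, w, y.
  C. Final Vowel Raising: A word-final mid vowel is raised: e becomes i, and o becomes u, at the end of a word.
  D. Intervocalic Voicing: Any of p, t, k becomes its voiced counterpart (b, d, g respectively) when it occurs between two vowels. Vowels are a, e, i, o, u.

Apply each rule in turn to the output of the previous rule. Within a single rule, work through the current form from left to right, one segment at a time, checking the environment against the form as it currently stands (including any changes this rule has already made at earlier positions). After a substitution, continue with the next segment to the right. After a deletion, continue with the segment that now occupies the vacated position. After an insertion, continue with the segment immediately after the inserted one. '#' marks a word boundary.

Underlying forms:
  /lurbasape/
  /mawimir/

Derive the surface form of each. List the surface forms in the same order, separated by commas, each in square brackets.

/lurbasape/:
  A Syncope: no change — [lurbasape]
  B Cluster Epenthesis: no change — [lurbasape]
  C Final Vowel Raising: [lurbasape] → [lurbasapi]
  D Intervocalic Voicing: [lurbasapi] → [lurbasabi]
/mawimir/:
  A Syncope: [mawimir] → [mawmr]
  B Cluster Epenthesis: [mawmr] → [mawmer]
  C Final Vowel Raising: no change — [mawmer]
  D Intervocalic Voicing: no change — [mawmer]

[lurbasabi], [mawmer]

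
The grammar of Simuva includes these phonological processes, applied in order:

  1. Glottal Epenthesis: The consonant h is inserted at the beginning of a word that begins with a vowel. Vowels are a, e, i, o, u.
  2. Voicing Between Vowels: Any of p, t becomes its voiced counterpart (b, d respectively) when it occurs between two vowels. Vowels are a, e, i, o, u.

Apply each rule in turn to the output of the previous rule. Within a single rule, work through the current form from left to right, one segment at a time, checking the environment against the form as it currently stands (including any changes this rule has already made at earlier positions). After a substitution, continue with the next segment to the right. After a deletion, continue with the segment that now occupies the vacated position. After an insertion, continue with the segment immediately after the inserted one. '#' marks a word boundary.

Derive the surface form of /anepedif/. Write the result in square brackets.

[hanebedif]

1 Glottal Epenthesis: [anepedif] → [hanepedif]
2 Voicing Between Vowels: [hanepedif] → [hanebedif]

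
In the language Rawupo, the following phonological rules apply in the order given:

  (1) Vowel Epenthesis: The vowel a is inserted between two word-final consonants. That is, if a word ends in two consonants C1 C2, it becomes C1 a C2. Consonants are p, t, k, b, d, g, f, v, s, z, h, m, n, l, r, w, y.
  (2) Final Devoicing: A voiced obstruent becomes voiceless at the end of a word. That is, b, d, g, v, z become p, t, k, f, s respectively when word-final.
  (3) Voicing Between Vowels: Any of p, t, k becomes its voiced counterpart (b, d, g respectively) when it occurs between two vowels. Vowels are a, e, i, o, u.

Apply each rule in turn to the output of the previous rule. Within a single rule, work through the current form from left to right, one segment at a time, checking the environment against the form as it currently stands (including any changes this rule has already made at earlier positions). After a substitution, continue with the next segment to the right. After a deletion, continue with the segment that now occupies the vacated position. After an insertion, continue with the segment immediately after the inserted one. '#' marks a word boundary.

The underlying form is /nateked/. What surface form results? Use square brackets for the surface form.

(1) Vowel Epenthesis: no change — [nateked]
(2) Final Devoicing: [nateked] → [nateket]
(3) Voicing Between Vowels: [nateket] → [nadeget]

[nadeget]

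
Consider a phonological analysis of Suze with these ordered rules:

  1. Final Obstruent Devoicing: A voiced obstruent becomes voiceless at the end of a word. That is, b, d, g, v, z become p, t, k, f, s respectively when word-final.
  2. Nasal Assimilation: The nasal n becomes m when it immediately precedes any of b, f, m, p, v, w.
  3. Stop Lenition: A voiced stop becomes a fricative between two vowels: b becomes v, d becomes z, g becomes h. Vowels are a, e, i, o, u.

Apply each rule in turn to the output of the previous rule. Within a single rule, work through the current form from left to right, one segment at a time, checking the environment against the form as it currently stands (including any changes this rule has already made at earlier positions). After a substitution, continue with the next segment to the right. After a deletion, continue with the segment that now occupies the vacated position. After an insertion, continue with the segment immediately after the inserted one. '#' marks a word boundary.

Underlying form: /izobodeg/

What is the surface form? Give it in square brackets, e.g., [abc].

[izovozek]

1 Final Obstruent Devoicing: [izobodeg] → [izobodek]
2 Nasal Assimilation: no change — [izobodek]
3 Stop Lenition: [izobodek] → [izovozek]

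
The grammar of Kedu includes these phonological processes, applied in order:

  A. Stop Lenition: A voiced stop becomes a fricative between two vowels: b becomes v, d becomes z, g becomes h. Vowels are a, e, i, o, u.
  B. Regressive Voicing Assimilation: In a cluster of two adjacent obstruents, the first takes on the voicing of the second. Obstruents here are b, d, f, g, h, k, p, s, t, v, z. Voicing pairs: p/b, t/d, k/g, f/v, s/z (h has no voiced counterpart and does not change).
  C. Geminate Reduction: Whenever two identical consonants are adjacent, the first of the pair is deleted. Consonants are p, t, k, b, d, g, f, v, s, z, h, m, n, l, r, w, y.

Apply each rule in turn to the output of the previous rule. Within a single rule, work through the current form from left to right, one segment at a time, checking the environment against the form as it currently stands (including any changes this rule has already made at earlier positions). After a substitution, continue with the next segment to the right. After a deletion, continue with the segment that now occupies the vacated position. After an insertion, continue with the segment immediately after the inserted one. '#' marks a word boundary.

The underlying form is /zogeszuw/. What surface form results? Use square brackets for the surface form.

A Stop Lenition: [zogeszuw] → [zoheszuw]
B Regressive Voicing Assimilation: [zoheszuw] → [zohezzuw]
C Geminate Reduction: [zohezzuw] → [zohezuw]

[zohezuw]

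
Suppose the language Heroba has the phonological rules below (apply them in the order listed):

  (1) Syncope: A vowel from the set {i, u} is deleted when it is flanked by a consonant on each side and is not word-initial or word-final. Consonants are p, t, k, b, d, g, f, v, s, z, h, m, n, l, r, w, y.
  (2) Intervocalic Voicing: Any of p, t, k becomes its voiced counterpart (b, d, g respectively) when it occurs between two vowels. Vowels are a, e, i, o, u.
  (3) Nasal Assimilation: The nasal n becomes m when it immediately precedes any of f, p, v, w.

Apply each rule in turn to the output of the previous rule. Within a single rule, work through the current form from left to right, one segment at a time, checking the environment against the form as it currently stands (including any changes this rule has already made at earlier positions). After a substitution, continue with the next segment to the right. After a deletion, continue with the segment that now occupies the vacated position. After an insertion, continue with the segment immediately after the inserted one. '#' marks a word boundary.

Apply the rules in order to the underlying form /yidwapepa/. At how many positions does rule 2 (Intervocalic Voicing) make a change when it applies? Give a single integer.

(1) Syncope: [yidwapepa] → [ydwapepa]
(2) Intervocalic Voicing: [ydwapepa] → [ydwabeba]
(3) Nasal Assimilation: no change — [ydwabeba]
Rule 2 changed 2 position(s).

2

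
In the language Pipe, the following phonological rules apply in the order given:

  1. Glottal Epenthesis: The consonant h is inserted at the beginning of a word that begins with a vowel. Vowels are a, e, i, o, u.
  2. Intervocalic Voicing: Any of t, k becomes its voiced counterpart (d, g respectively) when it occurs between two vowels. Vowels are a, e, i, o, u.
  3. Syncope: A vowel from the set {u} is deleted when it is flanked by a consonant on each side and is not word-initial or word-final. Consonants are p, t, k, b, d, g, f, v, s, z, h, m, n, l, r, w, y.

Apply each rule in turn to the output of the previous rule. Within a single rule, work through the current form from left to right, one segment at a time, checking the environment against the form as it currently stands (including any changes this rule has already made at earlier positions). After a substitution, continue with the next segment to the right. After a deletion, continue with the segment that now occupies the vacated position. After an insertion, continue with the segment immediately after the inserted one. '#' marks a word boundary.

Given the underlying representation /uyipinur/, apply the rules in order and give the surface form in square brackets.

[hyipinr]

1 Glottal Epenthesis: [uyipinur] → [huyipinur]
2 Intervocalic Voicing: no change — [huyipinur]
3 Syncope: [huyipinur] → [hyipinr]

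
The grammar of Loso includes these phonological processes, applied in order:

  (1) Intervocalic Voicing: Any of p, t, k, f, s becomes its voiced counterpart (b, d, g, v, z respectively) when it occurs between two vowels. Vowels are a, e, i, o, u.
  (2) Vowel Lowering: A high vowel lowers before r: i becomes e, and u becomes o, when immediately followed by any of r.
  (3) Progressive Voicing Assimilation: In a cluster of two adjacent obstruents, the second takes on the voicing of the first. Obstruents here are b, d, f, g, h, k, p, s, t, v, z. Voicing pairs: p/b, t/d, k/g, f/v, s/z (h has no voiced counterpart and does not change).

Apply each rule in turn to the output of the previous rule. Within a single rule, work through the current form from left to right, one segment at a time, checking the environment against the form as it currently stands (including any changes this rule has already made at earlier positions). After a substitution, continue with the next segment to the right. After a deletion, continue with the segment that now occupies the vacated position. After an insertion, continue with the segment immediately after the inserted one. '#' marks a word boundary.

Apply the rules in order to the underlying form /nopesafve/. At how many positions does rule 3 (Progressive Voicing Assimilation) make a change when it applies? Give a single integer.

(1) Intervocalic Voicing: [nopesafve] → [nobezafve]
(2) Vowel Lowering: no change — [nobezafve]
(3) Progressive Voicing Assimilation: [nobezafve] → [nobezaffe]
Rule 3 changed 1 position(s).

1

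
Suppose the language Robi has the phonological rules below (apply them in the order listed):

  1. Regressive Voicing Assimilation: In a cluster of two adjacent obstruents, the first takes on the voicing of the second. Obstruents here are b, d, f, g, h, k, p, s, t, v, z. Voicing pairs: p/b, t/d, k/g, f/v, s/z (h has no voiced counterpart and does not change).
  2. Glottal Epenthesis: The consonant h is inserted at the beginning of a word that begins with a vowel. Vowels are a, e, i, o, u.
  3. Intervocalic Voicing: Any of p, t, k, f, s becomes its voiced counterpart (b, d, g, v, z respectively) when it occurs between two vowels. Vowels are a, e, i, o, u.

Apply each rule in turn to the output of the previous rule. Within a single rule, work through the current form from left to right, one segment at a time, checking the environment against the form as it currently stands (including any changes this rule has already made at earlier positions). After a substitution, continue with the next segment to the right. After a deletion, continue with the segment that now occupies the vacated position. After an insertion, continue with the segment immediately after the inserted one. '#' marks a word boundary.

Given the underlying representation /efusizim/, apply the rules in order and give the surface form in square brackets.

[hevuzizim]

1 Regressive Voicing Assimilation: no change — [efusizim]
2 Glottal Epenthesis: [efusizim] → [hefusizim]
3 Intervocalic Voicing: [hefusizim] → [hevuzizim]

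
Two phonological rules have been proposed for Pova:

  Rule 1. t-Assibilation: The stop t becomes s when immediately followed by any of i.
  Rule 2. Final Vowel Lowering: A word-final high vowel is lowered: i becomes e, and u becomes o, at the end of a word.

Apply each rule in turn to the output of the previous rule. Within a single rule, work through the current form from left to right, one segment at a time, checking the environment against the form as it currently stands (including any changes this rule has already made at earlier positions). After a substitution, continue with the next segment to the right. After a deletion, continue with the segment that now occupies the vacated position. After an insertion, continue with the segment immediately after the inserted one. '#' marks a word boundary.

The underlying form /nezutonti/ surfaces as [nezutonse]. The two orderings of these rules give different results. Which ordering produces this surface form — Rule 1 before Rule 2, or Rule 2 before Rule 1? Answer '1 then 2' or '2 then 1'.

1 then 2

Order 1 then 2:
  1 t-Assibilation: [nezutonti] → [nezutonsi]
  2 Final Vowel Lowering: [nezutonsi] → [nezutonse]
  result: [nezutonse]
Order 2 then 1:
  2 Final Vowel Lowering: [nezutonti] → [nezutonte]
  1 t-Assibilation: no change — [nezutonte]
  result: [nezutonte]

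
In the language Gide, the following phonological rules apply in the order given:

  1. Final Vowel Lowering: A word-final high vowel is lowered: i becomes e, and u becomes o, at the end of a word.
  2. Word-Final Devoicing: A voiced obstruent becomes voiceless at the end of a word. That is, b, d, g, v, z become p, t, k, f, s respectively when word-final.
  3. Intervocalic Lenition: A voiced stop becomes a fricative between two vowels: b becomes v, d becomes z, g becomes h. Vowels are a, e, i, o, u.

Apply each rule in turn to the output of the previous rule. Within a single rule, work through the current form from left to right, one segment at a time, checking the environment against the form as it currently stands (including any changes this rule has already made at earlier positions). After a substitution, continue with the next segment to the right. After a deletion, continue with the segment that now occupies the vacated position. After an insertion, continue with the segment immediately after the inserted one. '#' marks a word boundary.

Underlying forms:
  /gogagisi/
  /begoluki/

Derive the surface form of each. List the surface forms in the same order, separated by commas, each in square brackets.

[gohahise], [beholuke]

/gogagisi/:
  1 Final Vowel Lowering: [gogagisi] → [gogagise]
  2 Word-Final Devoicing: no change — [gogagise]
  3 Intervocalic Lenition: [gogagise] → [gohahise]
/begoluki/:
  1 Final Vowel Lowering: [begoluki] → [begoluke]
  2 Word-Final Devoicing: no change — [begoluke]
  3 Intervocalic Lenition: [begoluke] → [beholuke]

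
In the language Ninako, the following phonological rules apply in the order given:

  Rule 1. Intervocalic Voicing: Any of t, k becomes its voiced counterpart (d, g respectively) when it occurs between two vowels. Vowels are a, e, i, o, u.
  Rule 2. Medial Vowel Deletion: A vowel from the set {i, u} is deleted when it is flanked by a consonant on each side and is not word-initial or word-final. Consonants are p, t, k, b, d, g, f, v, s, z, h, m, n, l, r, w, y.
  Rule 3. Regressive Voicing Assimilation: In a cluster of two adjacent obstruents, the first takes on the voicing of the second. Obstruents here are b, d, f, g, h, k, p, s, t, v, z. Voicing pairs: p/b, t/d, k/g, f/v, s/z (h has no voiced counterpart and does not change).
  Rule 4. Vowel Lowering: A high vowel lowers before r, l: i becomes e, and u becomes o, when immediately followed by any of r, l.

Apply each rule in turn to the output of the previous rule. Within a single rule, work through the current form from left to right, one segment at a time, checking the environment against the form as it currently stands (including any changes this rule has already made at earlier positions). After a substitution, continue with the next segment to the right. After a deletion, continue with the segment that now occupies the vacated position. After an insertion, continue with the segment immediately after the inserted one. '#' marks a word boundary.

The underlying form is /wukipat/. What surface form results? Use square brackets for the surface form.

Rule 1 Intervocalic Voicing: [wukipat] → [wugipat]
Rule 2 Medial Vowel Deletion: [wugipat] → [wgpat]
Rule 3 Regressive Voicing Assimilation: [wgpat] → [wkpat]
Rule 4 Vowel Lowering: no change — [wkpat]

[wkpat]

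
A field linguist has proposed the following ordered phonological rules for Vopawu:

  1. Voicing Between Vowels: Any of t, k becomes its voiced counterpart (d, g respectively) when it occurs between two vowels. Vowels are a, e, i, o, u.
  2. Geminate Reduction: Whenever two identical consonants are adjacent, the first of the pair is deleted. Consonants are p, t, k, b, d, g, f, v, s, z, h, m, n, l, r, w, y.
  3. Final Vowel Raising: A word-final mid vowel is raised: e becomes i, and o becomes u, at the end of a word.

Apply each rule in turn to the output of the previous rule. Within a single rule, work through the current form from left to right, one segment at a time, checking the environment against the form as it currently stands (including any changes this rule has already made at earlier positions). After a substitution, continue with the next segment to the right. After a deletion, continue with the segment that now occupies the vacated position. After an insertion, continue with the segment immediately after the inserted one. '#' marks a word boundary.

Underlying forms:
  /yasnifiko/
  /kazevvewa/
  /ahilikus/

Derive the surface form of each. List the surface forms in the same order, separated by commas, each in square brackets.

[yasnifigu], [kazevewa], [ahiligus]

/yasnifiko/:
  1 Voicing Between Vowels: [yasnifiko] → [yasnifigo]
  2 Geminate Reduction: no change — [yasnifigo]
  3 Final Vowel Raising: [yasnifigo] → [yasnifigu]
/kazevvewa/:
  1 Voicing Between Vowels: no change — [kazevvewa]
  2 Geminate Reduction: [kazevvewa] → [kazevewa]
  3 Final Vowel Raising: no change — [kazevewa]
/ahilikus/:
  1 Voicing Between Vowels: [ahilikus] → [ahiligus]
  2 Geminate Reduction: no change — [ahiligus]
  3 Final Vowel Raising: no change — [ahiligus]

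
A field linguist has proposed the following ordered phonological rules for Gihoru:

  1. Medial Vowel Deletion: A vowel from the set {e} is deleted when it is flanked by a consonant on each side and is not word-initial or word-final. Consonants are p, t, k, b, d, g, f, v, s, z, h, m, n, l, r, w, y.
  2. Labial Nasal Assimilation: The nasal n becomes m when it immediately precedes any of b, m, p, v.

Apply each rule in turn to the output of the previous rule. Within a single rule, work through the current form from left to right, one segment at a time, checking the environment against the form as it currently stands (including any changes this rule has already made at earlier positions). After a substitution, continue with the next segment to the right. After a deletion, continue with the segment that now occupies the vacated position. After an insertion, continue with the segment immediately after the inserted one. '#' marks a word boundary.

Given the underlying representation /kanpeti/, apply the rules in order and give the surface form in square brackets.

[kampti]

1 Medial Vowel Deletion: [kanpeti] → [kanpti]
2 Labial Nasal Assimilation: [kanpti] → [kampti]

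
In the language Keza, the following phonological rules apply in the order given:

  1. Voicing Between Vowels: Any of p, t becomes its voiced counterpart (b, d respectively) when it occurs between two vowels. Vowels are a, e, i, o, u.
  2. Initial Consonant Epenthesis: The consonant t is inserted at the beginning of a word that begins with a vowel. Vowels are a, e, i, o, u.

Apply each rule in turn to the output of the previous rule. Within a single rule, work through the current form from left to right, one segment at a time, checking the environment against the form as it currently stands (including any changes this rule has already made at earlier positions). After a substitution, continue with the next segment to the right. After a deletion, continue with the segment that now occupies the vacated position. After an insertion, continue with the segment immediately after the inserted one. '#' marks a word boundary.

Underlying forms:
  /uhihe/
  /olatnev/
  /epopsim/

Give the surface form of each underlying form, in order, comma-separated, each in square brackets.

/uhihe/:
  1 Voicing Between Vowels: no change — [uhihe]
  2 Initial Consonant Epenthesis: [uhihe] → [tuhihe]
/olatnev/:
  1 Voicing Between Vowels: no change — [olatnev]
  2 Initial Consonant Epenthesis: [olatnev] → [tolatnev]
/epopsim/:
  1 Voicing Between Vowels: [epopsim] → [ebopsim]
  2 Initial Consonant Epenthesis: [ebopsim] → [tebopsim]

[tuhihe], [tolatnev], [tebopsim]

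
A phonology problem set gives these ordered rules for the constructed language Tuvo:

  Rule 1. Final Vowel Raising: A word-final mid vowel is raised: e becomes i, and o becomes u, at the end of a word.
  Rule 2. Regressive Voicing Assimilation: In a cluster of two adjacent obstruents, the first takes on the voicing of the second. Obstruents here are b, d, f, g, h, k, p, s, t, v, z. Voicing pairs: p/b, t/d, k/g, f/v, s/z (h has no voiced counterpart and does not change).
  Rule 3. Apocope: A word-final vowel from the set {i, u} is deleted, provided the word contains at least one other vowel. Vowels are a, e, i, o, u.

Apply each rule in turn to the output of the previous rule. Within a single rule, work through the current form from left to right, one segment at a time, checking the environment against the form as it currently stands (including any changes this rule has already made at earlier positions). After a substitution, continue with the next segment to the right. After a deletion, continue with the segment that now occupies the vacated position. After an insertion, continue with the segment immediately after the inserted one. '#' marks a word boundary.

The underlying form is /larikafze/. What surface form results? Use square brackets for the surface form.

[larikavz]

Rule 1 Final Vowel Raising: [larikafze] → [larikafzi]
Rule 2 Regressive Voicing Assimilation: [larikafzi] → [larikavzi]
Rule 3 Apocope: [larikavzi] → [larikavz]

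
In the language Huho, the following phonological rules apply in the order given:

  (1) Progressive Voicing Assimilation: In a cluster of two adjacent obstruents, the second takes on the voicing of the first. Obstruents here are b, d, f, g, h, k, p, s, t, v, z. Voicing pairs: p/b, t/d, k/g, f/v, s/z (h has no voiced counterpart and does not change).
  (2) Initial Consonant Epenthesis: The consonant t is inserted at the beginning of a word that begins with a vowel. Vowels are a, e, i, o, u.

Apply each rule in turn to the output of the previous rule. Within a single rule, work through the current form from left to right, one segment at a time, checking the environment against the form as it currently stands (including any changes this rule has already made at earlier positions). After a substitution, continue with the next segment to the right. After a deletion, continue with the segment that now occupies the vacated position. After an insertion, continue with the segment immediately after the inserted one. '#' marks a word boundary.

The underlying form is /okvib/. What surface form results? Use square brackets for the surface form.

[tokfib]

(1) Progressive Voicing Assimilation: [okvib] → [okfib]
(2) Initial Consonant Epenthesis: [okfib] → [tokfib]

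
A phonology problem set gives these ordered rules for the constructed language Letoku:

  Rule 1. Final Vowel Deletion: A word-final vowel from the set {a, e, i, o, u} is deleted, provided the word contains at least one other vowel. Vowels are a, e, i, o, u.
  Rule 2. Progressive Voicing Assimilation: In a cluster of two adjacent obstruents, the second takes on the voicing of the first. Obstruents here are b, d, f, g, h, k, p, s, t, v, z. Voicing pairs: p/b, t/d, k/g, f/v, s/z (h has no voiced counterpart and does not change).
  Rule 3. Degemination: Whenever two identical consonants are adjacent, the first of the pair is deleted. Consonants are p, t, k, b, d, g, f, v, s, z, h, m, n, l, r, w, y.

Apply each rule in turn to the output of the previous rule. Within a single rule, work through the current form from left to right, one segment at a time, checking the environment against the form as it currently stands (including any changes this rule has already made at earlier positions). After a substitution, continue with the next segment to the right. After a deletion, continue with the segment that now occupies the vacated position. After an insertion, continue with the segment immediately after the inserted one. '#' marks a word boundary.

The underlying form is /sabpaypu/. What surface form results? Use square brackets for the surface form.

Rule 1 Final Vowel Deletion: [sabpaypu] → [sabpayp]
Rule 2 Progressive Voicing Assimilation: [sabpayp] → [sabbayp]
Rule 3 Degemination: [sabbayp] → [sabayp]

[sabayp]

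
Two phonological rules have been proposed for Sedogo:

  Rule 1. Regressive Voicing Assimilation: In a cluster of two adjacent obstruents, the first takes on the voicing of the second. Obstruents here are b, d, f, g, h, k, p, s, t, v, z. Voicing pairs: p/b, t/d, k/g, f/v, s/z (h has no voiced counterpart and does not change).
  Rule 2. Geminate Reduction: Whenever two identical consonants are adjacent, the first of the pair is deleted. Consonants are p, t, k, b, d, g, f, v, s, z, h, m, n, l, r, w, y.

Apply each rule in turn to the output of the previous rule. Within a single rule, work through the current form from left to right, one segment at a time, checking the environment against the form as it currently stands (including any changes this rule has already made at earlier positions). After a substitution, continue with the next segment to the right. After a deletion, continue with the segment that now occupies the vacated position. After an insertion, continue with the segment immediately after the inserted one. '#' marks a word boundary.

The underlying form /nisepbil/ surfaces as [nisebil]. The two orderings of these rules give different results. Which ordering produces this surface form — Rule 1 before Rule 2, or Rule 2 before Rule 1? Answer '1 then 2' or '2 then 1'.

Order 1 then 2:
  1 Regressive Voicing Assimilation: [nisepbil] → [nisebbil]
  2 Geminate Reduction: [nisebbil] → [nisebil]
  result: [nisebil]
Order 2 then 1:
  2 Geminate Reduction: no change — [nisepbil]
  1 Regressive Voicing Assimilation: [nisepbil] → [nisebbil]
  result: [nisebbil]

1 then 2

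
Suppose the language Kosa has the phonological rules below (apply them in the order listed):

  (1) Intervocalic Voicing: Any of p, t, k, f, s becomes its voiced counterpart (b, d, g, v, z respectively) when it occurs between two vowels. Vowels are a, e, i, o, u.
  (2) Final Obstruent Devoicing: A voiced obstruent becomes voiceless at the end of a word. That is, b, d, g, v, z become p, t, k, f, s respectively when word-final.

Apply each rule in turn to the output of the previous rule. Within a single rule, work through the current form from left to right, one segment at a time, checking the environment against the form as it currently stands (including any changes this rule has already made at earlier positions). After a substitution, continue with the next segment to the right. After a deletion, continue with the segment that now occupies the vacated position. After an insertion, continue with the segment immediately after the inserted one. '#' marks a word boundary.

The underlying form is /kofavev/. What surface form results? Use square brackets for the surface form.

(1) Intervocalic Voicing: [kofavev] → [kovavev]
(2) Final Obstruent Devoicing: [kovavev] → [kovavef]

[kovavef]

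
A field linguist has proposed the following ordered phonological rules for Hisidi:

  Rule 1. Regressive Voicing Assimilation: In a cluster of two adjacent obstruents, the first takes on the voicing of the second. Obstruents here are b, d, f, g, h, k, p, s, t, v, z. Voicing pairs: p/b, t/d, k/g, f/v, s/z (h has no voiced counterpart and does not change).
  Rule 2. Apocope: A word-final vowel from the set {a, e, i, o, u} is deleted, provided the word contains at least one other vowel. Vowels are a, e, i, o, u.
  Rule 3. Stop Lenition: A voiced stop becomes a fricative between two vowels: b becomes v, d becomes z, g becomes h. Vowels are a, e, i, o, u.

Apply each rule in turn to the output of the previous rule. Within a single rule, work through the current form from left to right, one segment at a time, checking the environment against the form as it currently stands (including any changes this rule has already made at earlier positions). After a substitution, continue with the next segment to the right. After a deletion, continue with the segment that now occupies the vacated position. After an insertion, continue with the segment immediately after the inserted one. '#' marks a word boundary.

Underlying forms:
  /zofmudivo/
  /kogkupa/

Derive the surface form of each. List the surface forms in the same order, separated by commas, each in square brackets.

/zofmudivo/:
  Rule 1 Regressive Voicing Assimilation: no change — [zofmudivo]
  Rule 2 Apocope: [zofmudivo] → [zofmudiv]
  Rule 3 Stop Lenition: [zofmudiv] → [zofmuziv]
/kogkupa/:
  Rule 1 Regressive Voicing Assimilation: [kogkupa] → [kokkupa]
  Rule 2 Apocope: [kokkupa] → [kokkup]
  Rule 3 Stop Lenition: no change — [kokkup]

[zofmuziv], [kokkup]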